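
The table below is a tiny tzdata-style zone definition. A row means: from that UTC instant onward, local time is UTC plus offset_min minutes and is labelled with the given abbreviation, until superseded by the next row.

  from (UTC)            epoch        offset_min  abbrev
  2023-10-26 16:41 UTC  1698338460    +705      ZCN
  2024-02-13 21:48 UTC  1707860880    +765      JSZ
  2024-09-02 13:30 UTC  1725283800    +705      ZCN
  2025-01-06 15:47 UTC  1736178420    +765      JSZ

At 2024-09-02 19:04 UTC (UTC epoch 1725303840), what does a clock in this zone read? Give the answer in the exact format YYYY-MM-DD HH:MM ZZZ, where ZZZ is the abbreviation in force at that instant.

Query: 2024-09-02 19:04 UTC
Rule 3/4 (ZCN, +11:45): 2024-09-02 13:30 UTC ≤ query < 2025-01-06 15:47 UTC
19·60 + 4 + 705 = 1849 min
1849 = 1·1440 + 409; 409 = 6·60 + 49 → 06:49, 2024-09-02 + 1 day = 2024-09-03
→ 2024-09-03 06:49 ZCN

2024-09-03 06:49 ZCN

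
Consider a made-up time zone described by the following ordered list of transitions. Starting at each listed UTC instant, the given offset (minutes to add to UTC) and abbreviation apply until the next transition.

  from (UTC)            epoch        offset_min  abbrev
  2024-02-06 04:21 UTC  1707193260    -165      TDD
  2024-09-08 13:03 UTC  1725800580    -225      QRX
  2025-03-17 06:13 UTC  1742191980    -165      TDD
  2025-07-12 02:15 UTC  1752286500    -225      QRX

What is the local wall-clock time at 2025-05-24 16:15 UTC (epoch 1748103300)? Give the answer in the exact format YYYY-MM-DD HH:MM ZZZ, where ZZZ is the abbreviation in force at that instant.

Query: 2025-05-24 16:15 UTC
Rule 3/4 (TDD, -02:45): 2025-03-17 06:13 UTC ≤ query < 2025-07-12 02:15 UTC
16·60 + 15 - 165 = 810 min
810 = 0·1440 + 810; 810 = 13·60 + 30 → 13:30, same day
→ 2025-05-24 13:30 TDD

2025-05-24 13:30 TDD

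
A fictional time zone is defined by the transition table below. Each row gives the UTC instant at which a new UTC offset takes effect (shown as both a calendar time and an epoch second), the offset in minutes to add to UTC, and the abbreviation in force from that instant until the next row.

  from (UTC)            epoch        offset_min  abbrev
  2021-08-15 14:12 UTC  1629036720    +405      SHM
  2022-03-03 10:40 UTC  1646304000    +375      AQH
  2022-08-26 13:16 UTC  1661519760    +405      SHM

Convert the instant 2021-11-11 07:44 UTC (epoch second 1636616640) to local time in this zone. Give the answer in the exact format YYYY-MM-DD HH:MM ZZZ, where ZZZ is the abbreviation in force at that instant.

Query: 2021-11-11 07:44 UTC
Rule 1/3 (SHM, +06:45): 2021-08-15 14:12 UTC ≤ query < 2022-03-03 10:40 UTC
7·60 + 44 + 405 = 869 min
869 = 0·1440 + 869; 869 = 14·60 + 29 → 14:29, same day
→ 2021-11-11 14:29 SHM

2021-11-11 14:29 SHM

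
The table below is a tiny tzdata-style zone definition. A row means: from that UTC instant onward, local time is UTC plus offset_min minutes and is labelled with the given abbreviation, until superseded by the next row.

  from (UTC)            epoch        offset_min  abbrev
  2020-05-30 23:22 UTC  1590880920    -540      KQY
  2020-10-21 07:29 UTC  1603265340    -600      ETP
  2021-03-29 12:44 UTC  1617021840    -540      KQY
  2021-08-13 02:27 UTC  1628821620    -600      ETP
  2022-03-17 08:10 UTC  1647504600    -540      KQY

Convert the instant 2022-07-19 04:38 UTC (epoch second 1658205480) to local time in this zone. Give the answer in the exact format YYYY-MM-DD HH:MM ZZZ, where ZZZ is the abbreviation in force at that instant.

Query: 2022-07-19 04:38 UTC
Rule 5/5 (KQY, -09:00): 2022-03-17 08:10 UTC ≤ query < +∞
4·60 + 38 - 540 = -262 min
-262 = -1·1440 + 1178; 1178 = 19·60 + 38 → 19:38, 2022-07-19 - 1 day = 2022-07-18
→ 2022-07-18 19:38 KQY

2022-07-18 19:38 KQY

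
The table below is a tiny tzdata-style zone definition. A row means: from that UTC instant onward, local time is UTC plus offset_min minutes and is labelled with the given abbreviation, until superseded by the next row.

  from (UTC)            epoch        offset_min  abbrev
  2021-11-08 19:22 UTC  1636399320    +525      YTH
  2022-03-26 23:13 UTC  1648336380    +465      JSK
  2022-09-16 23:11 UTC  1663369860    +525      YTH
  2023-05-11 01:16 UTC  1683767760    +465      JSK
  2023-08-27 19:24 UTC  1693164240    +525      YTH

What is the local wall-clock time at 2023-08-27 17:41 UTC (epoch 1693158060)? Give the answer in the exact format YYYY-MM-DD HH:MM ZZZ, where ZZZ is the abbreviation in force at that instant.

2023-08-28 01:26 JSK

Query: 2023-08-27 17:41 UTC
Rule 4/5 (JSK, +07:45): 2023-05-11 01:16 UTC ≤ query < 2023-08-27 19:24 UTC
17·60 + 41 + 465 = 1526 min
1526 = 1·1440 + 86; 86 = 1·60 + 26 → 01:26, 2023-08-27 + 1 day = 2023-08-28
→ 2023-08-28 01:26 JSK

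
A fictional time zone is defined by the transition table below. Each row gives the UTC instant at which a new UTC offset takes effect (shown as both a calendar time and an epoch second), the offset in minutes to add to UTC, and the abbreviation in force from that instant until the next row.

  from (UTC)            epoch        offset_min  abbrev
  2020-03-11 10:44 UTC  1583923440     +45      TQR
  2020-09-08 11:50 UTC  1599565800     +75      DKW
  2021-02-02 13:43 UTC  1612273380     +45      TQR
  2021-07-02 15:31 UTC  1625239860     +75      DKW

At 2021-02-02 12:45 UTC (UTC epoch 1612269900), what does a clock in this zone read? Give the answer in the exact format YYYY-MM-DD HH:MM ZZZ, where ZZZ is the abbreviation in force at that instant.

2021-02-02 14:00 DKW

Query: 2021-02-02 12:45 UTC
Rule 2/4 (DKW, +01:15): 2020-09-08 11:50 UTC ≤ query < 2021-02-02 13:43 UTC
12·60 + 45 + 75 = 840 min
840 = 0·1440 + 840; 840 = 14·60 + 0 → 14:00, same day
→ 2021-02-02 14:00 DKW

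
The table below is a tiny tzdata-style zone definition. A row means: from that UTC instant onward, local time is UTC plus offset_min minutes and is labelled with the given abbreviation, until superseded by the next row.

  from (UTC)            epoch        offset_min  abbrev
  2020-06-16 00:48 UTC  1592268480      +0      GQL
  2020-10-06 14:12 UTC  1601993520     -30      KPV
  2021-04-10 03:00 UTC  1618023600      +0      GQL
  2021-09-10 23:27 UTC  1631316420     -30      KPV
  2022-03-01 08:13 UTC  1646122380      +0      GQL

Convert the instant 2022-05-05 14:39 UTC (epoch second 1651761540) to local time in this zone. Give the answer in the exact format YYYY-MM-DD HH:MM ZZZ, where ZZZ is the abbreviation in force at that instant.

Query: 2022-05-05 14:39 UTC
Rule 5/5 (GQL, +00:00): 2022-03-01 08:13 UTC ≤ query < +∞
14·60 + 39 + 0 = 879 min
879 = 0·1440 + 879; 879 = 14·60 + 39 → 14:39, same day
→ 2022-05-05 14:39 GQL

2022-05-05 14:39 GQL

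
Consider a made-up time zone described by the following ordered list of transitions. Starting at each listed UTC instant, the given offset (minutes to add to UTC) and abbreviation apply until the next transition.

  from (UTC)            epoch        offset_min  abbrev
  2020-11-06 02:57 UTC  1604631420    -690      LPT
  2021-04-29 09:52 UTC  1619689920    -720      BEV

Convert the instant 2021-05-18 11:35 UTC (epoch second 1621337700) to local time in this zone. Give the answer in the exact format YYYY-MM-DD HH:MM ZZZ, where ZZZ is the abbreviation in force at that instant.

Query: 2021-05-18 11:35 UTC
Rule 2/2 (BEV, -12:00): 2021-04-29 09:52 UTC ≤ query < +∞
11·60 + 35 - 720 = -25 min
-25 = -1·1440 + 1415; 1415 = 23·60 + 35 → 23:35, 2021-05-18 - 1 day = 2021-05-17
→ 2021-05-17 23:35 BEV

2021-05-17 23:35 BEV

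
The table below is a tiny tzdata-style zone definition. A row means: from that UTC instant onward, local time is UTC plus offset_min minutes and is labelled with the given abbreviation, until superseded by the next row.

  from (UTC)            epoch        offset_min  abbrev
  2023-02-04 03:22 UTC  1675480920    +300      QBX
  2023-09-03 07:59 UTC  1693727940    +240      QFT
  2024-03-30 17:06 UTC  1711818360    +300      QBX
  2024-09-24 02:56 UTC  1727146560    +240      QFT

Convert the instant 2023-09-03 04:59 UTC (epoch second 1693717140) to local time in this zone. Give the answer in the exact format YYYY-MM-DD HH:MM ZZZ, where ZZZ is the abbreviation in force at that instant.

2023-09-03 09:59 QBX

Query: 2023-09-03 04:59 UTC
Rule 1/4 (QBX, +05:00): 2023-02-04 03:22 UTC ≤ query < 2023-09-03 07:59 UTC
4·60 + 59 + 300 = 599 min
599 = 0·1440 + 599; 599 = 9·60 + 59 → 09:59, same day
→ 2023-09-03 09:59 QBX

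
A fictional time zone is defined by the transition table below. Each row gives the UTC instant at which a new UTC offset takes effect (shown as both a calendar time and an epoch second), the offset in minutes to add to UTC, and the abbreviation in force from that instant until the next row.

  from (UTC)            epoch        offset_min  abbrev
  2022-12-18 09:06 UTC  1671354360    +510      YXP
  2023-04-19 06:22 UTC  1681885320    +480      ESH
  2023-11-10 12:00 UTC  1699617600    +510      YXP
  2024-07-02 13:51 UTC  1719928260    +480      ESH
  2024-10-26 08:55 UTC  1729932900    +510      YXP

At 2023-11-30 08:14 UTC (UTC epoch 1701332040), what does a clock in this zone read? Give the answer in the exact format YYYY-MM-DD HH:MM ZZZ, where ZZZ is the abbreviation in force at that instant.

2023-11-30 16:44 YXP

Query: 2023-11-30 08:14 UTC
Rule 3/5 (YXP, +08:30): 2023-11-10 12:00 UTC ≤ query < 2024-07-02 13:51 UTC
8·60 + 14 + 510 = 1004 min
1004 = 0·1440 + 1004; 1004 = 16·60 + 44 → 16:44, same day
→ 2023-11-30 16:44 YXP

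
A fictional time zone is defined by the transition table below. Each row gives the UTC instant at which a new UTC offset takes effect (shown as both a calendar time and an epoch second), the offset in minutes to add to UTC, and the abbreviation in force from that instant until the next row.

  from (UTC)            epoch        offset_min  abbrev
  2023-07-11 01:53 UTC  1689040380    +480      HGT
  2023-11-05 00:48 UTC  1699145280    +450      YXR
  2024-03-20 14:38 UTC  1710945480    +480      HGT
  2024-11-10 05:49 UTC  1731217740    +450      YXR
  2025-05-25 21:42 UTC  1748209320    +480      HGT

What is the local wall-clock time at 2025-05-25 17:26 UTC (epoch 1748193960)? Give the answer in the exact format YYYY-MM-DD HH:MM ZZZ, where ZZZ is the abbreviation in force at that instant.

2025-05-26 00:56 YXR

Query: 2025-05-25 17:26 UTC
Rule 4/5 (YXR, +07:30): 2024-11-10 05:49 UTC ≤ query < 2025-05-25 21:42 UTC
17·60 + 26 + 450 = 1496 min
1496 = 1·1440 + 56; 56 = 0·60 + 56 → 00:56, 2025-05-25 + 1 day = 2025-05-26
→ 2025-05-26 00:56 YXR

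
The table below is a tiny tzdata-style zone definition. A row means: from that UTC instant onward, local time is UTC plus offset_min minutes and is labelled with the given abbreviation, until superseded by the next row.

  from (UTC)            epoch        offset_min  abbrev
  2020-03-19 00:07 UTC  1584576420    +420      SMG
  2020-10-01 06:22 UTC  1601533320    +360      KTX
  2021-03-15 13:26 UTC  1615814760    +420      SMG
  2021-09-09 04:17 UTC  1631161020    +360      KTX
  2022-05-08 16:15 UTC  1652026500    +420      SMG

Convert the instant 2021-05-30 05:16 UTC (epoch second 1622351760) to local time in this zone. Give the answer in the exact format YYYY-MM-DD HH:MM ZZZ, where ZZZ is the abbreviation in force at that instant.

Query: 2021-05-30 05:16 UTC
Rule 3/5 (SMG, +07:00): 2021-03-15 13:26 UTC ≤ query < 2021-09-09 04:17 UTC
5·60 + 16 + 420 = 736 min
736 = 0·1440 + 736; 736 = 12·60 + 16 → 12:16, same day
→ 2021-05-30 12:16 SMG

2021-05-30 12:16 SMG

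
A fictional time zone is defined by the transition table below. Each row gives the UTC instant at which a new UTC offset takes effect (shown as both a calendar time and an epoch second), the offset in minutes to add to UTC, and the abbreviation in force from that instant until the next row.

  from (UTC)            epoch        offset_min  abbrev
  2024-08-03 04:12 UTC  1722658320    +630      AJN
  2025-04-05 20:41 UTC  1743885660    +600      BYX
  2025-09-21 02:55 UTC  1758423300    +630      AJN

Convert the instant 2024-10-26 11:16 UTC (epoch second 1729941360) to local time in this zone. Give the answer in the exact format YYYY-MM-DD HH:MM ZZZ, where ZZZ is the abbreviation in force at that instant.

Query: 2024-10-26 11:16 UTC
Rule 1/3 (AJN, +10:30): 2024-08-03 04:12 UTC ≤ query < 2025-04-05 20:41 UTC
11·60 + 16 + 630 = 1306 min
1306 = 0·1440 + 1306; 1306 = 21·60 + 46 → 21:46, same day
→ 2024-10-26 21:46 AJN

2024-10-26 21:46 AJN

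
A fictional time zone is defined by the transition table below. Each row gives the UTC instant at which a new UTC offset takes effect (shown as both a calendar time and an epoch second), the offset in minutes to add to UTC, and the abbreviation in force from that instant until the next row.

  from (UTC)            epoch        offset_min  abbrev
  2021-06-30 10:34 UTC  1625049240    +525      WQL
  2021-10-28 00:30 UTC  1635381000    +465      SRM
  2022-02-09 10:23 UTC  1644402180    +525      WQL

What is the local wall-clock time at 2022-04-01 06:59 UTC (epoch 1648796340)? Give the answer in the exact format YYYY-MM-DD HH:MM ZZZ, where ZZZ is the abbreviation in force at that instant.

Query: 2022-04-01 06:59 UTC
Rule 3/3 (WQL, +08:45): 2022-02-09 10:23 UTC ≤ query < +∞
6·60 + 59 + 525 = 944 min
944 = 0·1440 + 944; 944 = 15·60 + 44 → 15:44, same day
→ 2022-04-01 15:44 WQL

2022-04-01 15:44 WQL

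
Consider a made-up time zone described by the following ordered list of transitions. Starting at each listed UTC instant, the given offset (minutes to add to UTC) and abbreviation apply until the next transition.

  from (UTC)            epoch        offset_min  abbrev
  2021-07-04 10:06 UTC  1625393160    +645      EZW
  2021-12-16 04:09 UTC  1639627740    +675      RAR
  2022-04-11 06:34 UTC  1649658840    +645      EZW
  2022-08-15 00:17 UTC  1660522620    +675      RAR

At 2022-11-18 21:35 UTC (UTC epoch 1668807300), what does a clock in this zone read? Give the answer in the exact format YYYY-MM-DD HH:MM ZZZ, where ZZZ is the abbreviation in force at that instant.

2022-11-19 08:50 RAR

Query: 2022-11-18 21:35 UTC
Rule 4/4 (RAR, +11:15): 2022-08-15 00:17 UTC ≤ query < +∞
21·60 + 35 + 675 = 1970 min
1970 = 1·1440 + 530; 530 = 8·60 + 50 → 08:50, 2022-11-18 + 1 day = 2022-11-19
→ 2022-11-19 08:50 RAR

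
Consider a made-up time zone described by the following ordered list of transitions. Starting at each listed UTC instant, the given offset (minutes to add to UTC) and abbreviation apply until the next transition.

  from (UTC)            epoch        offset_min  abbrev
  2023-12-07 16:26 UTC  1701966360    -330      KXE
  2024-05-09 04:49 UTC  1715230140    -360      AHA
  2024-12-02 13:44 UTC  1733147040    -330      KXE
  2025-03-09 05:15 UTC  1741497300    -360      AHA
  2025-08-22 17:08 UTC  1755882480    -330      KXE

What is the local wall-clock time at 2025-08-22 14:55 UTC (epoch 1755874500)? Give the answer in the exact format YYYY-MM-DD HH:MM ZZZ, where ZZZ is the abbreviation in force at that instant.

2025-08-22 08:55 AHA

Query: 2025-08-22 14:55 UTC
Rule 4/5 (AHA, -06:00): 2025-03-09 05:15 UTC ≤ query < 2025-08-22 17:08 UTC
14·60 + 55 - 360 = 535 min
535 = 0·1440 + 535; 535 = 8·60 + 55 → 08:55, same day
→ 2025-08-22 08:55 AHA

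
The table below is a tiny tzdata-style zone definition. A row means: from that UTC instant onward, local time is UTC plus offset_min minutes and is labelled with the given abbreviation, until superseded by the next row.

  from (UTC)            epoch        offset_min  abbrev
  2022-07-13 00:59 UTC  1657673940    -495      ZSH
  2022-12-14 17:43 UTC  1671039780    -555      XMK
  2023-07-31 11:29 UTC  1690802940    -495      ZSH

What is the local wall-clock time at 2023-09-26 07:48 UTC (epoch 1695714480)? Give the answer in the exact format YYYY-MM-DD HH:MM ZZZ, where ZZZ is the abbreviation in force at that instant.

Query: 2023-09-26 07:48 UTC
Rule 3/3 (ZSH, -08:15): 2023-07-31 11:29 UTC ≤ query < +∞
7·60 + 48 - 495 = -27 min
-27 = -1·1440 + 1413; 1413 = 23·60 + 33 → 23:33, 2023-09-26 - 1 day = 2023-09-25
→ 2023-09-25 23:33 ZSH

2023-09-25 23:33 ZSH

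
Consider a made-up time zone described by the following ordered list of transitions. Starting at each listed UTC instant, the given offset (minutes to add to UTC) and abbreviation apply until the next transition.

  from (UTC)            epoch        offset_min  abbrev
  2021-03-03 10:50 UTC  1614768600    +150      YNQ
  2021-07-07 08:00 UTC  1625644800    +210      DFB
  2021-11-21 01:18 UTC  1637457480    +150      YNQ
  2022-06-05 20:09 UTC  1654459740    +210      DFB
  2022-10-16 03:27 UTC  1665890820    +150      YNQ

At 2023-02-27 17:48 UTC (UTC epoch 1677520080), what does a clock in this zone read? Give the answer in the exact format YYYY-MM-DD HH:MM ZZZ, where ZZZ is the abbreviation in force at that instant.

2023-02-27 20:18 YNQ

Query: 2023-02-27 17:48 UTC
Rule 5/5 (YNQ, +02:30): 2022-10-16 03:27 UTC ≤ query < +∞
17·60 + 48 + 150 = 1218 min
1218 = 0·1440 + 1218; 1218 = 20·60 + 18 → 20:18, same day
→ 2023-02-27 20:18 YNQ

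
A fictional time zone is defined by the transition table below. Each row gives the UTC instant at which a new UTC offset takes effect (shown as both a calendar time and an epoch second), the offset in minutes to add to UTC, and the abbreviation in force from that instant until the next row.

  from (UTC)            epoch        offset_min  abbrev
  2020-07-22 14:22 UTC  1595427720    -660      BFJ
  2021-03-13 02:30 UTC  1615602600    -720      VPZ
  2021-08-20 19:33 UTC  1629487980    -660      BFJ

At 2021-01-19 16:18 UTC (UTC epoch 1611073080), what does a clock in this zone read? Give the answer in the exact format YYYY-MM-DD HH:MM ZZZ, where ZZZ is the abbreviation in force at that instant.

2021-01-19 05:18 BFJ

Query: 2021-01-19 16:18 UTC
Rule 1/3 (BFJ, -11:00): 2020-07-22 14:22 UTC ≤ query < 2021-03-13 02:30 UTC
16·60 + 18 - 660 = 318 min
318 = 0·1440 + 318; 318 = 5·60 + 18 → 05:18, same day
→ 2021-01-19 05:18 BFJ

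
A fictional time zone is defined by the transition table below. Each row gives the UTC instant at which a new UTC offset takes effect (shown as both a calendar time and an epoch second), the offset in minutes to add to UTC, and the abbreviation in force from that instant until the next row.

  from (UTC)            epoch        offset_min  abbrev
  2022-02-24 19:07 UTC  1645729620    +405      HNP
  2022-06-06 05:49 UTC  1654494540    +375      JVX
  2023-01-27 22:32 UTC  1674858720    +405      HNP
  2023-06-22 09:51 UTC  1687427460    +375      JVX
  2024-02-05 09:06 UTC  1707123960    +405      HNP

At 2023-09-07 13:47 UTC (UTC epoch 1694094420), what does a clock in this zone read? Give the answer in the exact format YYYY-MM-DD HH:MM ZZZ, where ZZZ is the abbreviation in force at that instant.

2023-09-07 20:02 JVX

Query: 2023-09-07 13:47 UTC
Rule 4/5 (JVX, +06:15): 2023-06-22 09:51 UTC ≤ query < 2024-02-05 09:06 UTC
13·60 + 47 + 375 = 1202 min
1202 = 0·1440 + 1202; 1202 = 20·60 + 2 → 20:02, same day
→ 2023-09-07 20:02 JVX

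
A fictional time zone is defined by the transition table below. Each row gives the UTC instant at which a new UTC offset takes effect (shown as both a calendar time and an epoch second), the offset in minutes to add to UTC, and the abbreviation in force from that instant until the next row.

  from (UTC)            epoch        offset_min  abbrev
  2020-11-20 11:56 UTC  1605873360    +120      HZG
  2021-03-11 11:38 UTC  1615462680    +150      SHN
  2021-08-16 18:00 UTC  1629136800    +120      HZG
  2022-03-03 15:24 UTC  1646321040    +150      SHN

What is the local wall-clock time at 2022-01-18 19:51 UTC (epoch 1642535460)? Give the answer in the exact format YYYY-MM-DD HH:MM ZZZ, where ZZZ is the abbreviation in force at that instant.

Query: 2022-01-18 19:51 UTC
Rule 3/4 (HZG, +02:00): 2021-08-16 18:00 UTC ≤ query < 2022-03-03 15:24 UTC
19·60 + 51 + 120 = 1311 min
1311 = 0·1440 + 1311; 1311 = 21·60 + 51 → 21:51, same day
→ 2022-01-18 21:51 HZG

2022-01-18 21:51 HZG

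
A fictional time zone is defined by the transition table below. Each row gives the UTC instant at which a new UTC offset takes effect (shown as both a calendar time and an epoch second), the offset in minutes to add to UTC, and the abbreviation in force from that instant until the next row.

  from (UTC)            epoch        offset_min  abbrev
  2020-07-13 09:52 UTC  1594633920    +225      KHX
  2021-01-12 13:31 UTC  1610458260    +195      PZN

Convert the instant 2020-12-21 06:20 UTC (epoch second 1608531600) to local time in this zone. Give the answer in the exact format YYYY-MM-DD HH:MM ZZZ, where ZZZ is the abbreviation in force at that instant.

Query: 2020-12-21 06:20 UTC
Rule 1/2 (KHX, +03:45): 2020-07-13 09:52 UTC ≤ query < 2021-01-12 13:31 UTC
6·60 + 20 + 225 = 605 min
605 = 0·1440 + 605; 605 = 10·60 + 5 → 10:05, same day
→ 2020-12-21 10:05 KHX

2020-12-21 10:05 KHX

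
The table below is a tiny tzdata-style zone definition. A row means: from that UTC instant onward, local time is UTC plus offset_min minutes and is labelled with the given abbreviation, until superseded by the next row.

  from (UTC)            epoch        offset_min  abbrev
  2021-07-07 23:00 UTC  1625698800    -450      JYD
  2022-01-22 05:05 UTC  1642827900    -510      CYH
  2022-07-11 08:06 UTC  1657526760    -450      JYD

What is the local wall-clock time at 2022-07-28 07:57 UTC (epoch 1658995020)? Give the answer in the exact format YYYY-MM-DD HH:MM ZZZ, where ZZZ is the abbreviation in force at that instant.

Query: 2022-07-28 07:57 UTC
Rule 3/3 (JYD, -07:30): 2022-07-11 08:06 UTC ≤ query < +∞
7·60 + 57 - 450 = 27 min
27 = 0·1440 + 27; 27 = 0·60 + 27 → 00:27, same day
→ 2022-07-28 00:27 JYD

2022-07-28 00:27 JYD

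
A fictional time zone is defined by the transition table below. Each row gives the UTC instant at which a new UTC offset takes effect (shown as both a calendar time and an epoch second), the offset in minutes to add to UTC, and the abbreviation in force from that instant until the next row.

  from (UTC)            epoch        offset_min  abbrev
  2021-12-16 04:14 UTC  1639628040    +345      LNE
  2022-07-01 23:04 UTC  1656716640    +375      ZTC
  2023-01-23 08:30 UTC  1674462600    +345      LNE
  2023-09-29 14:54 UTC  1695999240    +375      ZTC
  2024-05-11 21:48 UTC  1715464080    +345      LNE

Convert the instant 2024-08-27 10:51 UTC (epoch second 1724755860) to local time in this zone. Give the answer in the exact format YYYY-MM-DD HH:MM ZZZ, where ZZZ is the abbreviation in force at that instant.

Query: 2024-08-27 10:51 UTC
Rule 5/5 (LNE, +05:45): 2024-05-11 21:48 UTC ≤ query < +∞
10·60 + 51 + 345 = 996 min
996 = 0·1440 + 996; 996 = 16·60 + 36 → 16:36, same day
→ 2024-08-27 16:36 LNE

2024-08-27 16:36 LNE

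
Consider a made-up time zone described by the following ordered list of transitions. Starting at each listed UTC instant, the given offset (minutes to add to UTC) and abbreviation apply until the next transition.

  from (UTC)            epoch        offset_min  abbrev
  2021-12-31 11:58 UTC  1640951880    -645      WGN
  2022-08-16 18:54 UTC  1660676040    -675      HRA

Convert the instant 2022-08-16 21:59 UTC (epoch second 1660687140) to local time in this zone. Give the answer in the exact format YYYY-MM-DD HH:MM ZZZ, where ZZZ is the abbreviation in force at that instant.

Query: 2022-08-16 21:59 UTC
Rule 2/2 (HRA, -11:15): 2022-08-16 18:54 UTC ≤ query < +∞
21·60 + 59 - 675 = 644 min
644 = 0·1440 + 644; 644 = 10·60 + 44 → 10:44, same day
→ 2022-08-16 10:44 HRA

2022-08-16 10:44 HRA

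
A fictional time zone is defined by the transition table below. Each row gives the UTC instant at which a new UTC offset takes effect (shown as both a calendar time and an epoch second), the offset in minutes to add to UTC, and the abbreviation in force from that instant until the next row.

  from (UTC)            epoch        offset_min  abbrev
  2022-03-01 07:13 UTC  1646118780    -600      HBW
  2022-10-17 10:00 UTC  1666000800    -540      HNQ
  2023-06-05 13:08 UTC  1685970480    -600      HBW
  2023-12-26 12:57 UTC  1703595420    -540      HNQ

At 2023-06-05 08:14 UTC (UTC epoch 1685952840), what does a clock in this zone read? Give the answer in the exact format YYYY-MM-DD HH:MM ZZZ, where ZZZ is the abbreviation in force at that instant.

Query: 2023-06-05 08:14 UTC
Rule 2/4 (HNQ, -09:00): 2022-10-17 10:00 UTC ≤ query < 2023-06-05 13:08 UTC
8·60 + 14 - 540 = -46 min
-46 = -1·1440 + 1394; 1394 = 23·60 + 14 → 23:14, 2023-06-05 - 1 day = 2023-06-04
→ 2023-06-04 23:14 HNQ

2023-06-04 23:14 HNQ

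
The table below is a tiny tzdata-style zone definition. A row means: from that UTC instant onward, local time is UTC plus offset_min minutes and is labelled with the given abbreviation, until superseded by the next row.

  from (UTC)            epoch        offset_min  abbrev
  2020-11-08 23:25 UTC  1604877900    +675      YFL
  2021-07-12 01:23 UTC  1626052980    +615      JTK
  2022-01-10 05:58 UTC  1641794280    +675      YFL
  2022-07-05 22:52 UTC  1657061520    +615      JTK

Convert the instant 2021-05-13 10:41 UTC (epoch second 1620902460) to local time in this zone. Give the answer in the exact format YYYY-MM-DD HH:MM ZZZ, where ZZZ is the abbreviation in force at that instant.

Query: 2021-05-13 10:41 UTC
Rule 1/4 (YFL, +11:15): 2020-11-08 23:25 UTC ≤ query < 2021-07-12 01:23 UTC
10·60 + 41 + 675 = 1316 min
1316 = 0·1440 + 1316; 1316 = 21·60 + 56 → 21:56, same day
→ 2021-05-13 21:56 YFL

2021-05-13 21:56 YFL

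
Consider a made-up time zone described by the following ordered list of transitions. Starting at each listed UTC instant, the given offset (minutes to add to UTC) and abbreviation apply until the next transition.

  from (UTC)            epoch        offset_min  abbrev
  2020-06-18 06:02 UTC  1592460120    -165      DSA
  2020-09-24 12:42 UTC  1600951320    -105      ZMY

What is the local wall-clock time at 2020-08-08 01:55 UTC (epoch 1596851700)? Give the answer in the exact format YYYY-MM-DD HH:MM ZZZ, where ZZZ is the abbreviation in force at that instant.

2020-08-07 23:10 DSA

Query: 2020-08-08 01:55 UTC
Rule 1/2 (DSA, -02:45): 2020-06-18 06:02 UTC ≤ query < 2020-09-24 12:42 UTC
1·60 + 55 - 165 = -50 min
-50 = -1·1440 + 1390; 1390 = 23·60 + 10 → 23:10, 2020-08-08 - 1 day = 2020-08-07
→ 2020-08-07 23:10 DSA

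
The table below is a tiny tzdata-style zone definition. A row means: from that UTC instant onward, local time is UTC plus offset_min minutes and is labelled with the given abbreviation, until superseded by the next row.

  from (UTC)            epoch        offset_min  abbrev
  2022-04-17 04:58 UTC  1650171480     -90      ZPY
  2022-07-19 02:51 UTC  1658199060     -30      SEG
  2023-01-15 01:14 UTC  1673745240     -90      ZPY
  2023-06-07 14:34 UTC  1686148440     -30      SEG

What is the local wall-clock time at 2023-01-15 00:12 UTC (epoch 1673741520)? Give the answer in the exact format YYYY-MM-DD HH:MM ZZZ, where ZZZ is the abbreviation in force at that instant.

2023-01-14 23:42 SEG

Query: 2023-01-15 00:12 UTC
Rule 2/4 (SEG, -00:30): 2022-07-19 02:51 UTC ≤ query < 2023-01-15 01:14 UTC
0·60 + 12 - 30 = -18 min
-18 = -1·1440 + 1422; 1422 = 23·60 + 42 → 23:42, 2023-01-15 - 1 day = 2023-01-14
→ 2023-01-14 23:42 SEG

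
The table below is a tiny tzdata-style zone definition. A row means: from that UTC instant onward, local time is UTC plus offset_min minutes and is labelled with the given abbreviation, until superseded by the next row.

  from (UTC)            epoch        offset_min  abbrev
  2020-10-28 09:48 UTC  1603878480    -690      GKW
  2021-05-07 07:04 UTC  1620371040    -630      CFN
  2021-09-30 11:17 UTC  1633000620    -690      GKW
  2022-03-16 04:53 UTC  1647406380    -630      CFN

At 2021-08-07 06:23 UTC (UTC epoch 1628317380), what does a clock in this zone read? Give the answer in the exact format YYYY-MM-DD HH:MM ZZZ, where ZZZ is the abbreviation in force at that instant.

Query: 2021-08-07 06:23 UTC
Rule 2/4 (CFN, -10:30): 2021-05-07 07:04 UTC ≤ query < 2021-09-30 11:17 UTC
6·60 + 23 - 630 = -247 min
-247 = -1·1440 + 1193; 1193 = 19·60 + 53 → 19:53, 2021-08-07 - 1 day = 2021-08-06
→ 2021-08-06 19:53 CFN

2021-08-06 19:53 CFN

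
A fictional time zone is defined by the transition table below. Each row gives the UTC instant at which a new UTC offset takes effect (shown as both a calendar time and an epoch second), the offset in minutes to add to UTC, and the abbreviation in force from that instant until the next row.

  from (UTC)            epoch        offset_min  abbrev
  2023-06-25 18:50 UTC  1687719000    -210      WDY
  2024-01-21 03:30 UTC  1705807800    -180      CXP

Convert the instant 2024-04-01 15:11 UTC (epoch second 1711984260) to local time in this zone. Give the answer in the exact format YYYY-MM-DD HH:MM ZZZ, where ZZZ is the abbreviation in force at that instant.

2024-04-01 12:11 CXP

Query: 2024-04-01 15:11 UTC
Rule 2/2 (CXP, -03:00): 2024-01-21 03:30 UTC ≤ query < +∞
15·60 + 11 - 180 = 731 min
731 = 0·1440 + 731; 731 = 12·60 + 11 → 12:11, same day
→ 2024-04-01 12:11 CXP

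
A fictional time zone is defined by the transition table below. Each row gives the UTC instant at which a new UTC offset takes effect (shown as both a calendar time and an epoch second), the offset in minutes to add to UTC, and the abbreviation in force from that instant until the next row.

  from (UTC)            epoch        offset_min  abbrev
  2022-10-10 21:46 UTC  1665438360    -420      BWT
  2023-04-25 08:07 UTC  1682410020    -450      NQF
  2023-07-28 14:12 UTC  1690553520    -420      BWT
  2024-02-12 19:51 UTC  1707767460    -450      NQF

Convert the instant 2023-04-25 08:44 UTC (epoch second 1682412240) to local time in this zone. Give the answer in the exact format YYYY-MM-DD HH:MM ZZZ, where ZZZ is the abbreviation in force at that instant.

2023-04-25 01:14 NQF

Query: 2023-04-25 08:44 UTC
Rule 2/4 (NQF, -07:30): 2023-04-25 08:07 UTC ≤ query < 2023-07-28 14:12 UTC
8·60 + 44 - 450 = 74 min
74 = 0·1440 + 74; 74 = 1·60 + 14 → 01:14, same day
→ 2023-04-25 01:14 NQF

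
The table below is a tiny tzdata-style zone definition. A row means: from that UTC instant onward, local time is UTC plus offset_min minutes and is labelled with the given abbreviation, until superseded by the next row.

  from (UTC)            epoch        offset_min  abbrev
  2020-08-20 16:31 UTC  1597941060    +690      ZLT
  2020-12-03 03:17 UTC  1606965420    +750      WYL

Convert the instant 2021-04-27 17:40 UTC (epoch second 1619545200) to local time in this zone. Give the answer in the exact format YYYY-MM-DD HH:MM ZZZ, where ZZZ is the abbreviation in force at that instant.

Query: 2021-04-27 17:40 UTC
Rule 2/2 (WYL, +12:30): 2020-12-03 03:17 UTC ≤ query < +∞
17·60 + 40 + 750 = 1810 min
1810 = 1·1440 + 370; 370 = 6·60 + 10 → 06:10, 2021-04-27 + 1 day = 2021-04-28
→ 2021-04-28 06:10 WYL

2021-04-28 06:10 WYL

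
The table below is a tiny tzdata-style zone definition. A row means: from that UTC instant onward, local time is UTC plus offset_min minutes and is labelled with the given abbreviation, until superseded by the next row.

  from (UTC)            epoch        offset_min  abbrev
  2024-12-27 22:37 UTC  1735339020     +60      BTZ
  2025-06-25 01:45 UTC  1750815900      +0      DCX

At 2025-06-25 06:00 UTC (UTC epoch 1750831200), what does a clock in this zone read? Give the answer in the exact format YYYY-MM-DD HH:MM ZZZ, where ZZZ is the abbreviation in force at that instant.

Query: 2025-06-25 06:00 UTC
Rule 2/2 (DCX, +00:00): 2025-06-25 01:45 UTC ≤ query < +∞
6·60 + 0 + 0 = 360 min
360 = 0·1440 + 360; 360 = 6·60 + 0 → 06:00, same day
→ 2025-06-25 06:00 DCX

2025-06-25 06:00 DCX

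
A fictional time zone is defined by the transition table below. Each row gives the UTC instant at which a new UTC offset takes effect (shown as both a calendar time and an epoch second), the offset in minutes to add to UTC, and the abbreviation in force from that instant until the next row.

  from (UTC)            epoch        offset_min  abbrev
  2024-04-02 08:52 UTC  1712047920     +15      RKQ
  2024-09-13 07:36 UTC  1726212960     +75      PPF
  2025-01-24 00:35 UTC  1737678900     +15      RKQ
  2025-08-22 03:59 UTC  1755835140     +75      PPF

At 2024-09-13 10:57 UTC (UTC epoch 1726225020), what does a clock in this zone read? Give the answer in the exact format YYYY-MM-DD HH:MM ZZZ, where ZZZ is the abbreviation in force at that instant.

Query: 2024-09-13 10:57 UTC
Rule 2/4 (PPF, +01:15): 2024-09-13 07:36 UTC ≤ query < 2025-01-24 00:35 UTC
10·60 + 57 + 75 = 732 min
732 = 0·1440 + 732; 732 = 12·60 + 12 → 12:12, same day
→ 2024-09-13 12:12 PPF

2024-09-13 12:12 PPF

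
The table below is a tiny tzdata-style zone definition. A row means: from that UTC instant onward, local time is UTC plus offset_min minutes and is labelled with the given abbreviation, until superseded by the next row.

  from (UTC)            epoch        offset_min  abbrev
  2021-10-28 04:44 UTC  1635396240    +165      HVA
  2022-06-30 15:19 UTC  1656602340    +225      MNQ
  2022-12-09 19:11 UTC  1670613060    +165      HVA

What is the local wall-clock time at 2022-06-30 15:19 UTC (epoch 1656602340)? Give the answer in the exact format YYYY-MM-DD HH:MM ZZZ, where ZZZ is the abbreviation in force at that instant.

Query: 2022-06-30 15:19 UTC
Rule 2/3 (MNQ, +03:45): 2022-06-30 15:19 UTC ≤ query < 2022-12-09 19:11 UTC
15·60 + 19 + 225 = 1144 min
1144 = 0·1440 + 1144; 1144 = 19·60 + 4 → 19:04, same day
→ 2022-06-30 19:04 MNQ

2022-06-30 19:04 MNQ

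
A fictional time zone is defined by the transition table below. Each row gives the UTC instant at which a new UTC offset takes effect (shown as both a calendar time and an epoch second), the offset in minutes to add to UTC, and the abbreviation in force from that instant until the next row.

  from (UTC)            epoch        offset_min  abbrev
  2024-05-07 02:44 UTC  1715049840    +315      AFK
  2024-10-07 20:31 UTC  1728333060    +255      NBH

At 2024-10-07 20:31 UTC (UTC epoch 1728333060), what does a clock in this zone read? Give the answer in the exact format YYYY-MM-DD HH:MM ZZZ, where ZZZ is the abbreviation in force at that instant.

2024-10-08 00:46 NBH

Query: 2024-10-07 20:31 UTC
Rule 2/2 (NBH, +04:15): 2024-10-07 20:31 UTC ≤ query < +∞
20·60 + 31 + 255 = 1486 min
1486 = 1·1440 + 46; 46 = 0·60 + 46 → 00:46, 2024-10-07 + 1 day = 2024-10-08
→ 2024-10-08 00:46 NBH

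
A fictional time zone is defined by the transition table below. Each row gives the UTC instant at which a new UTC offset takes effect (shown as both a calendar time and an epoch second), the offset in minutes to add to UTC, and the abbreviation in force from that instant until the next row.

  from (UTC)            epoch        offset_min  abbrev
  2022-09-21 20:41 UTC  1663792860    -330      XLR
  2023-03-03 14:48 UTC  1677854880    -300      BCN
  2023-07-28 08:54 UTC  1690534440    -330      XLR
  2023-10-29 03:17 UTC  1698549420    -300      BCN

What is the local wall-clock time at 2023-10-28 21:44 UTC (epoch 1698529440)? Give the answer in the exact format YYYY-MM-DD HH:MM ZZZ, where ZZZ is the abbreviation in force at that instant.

2023-10-28 16:14 XLR

Query: 2023-10-28 21:44 UTC
Rule 3/4 (XLR, -05:30): 2023-07-28 08:54 UTC ≤ query < 2023-10-29 03:17 UTC
21·60 + 44 - 330 = 974 min
974 = 0·1440 + 974; 974 = 16·60 + 14 → 16:14, same day
→ 2023-10-28 16:14 XLR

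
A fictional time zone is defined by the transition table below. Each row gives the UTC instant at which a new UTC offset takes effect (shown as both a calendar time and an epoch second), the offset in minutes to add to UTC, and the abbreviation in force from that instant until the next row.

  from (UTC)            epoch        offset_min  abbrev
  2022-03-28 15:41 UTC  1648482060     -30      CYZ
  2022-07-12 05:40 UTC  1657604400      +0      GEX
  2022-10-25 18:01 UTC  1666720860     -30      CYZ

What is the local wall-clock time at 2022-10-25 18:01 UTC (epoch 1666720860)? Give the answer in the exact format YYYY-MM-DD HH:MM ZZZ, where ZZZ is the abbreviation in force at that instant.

2022-10-25 17:31 CYZ

Query: 2022-10-25 18:01 UTC
Rule 3/3 (CYZ, -00:30): 2022-10-25 18:01 UTC ≤ query < +∞
18·60 + 1 - 30 = 1051 min
1051 = 0·1440 + 1051; 1051 = 17·60 + 31 → 17:31, same day
→ 2022-10-25 17:31 CYZ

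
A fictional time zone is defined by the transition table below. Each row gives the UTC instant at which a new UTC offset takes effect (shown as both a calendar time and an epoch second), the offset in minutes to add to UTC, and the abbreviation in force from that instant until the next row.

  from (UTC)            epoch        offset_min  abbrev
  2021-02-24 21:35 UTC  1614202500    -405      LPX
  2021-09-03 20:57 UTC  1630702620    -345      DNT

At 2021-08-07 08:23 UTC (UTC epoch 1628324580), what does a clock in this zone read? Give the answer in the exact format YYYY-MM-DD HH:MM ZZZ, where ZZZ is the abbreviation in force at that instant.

2021-08-07 01:38 LPX

Query: 2021-08-07 08:23 UTC
Rule 1/2 (LPX, -06:45): 2021-02-24 21:35 UTC ≤ query < 2021-09-03 20:57 UTC
8·60 + 23 - 405 = 98 min
98 = 0·1440 + 98; 98 = 1·60 + 38 → 01:38, same day
→ 2021-08-07 01:38 LPX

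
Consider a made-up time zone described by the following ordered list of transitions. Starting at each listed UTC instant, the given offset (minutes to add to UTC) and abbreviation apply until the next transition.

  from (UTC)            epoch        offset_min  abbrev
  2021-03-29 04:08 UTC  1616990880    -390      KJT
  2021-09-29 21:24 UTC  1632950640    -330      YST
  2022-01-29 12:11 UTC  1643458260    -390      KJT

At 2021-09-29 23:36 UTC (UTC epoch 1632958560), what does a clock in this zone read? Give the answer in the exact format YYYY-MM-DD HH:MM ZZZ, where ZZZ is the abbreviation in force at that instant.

Query: 2021-09-29 23:36 UTC
Rule 2/3 (YST, -05:30): 2021-09-29 21:24 UTC ≤ query < 2022-01-29 12:11 UTC
23·60 + 36 - 330 = 1086 min
1086 = 0·1440 + 1086; 1086 = 18·60 + 6 → 18:06, same day
→ 2021-09-29 18:06 YST

2021-09-29 18:06 YST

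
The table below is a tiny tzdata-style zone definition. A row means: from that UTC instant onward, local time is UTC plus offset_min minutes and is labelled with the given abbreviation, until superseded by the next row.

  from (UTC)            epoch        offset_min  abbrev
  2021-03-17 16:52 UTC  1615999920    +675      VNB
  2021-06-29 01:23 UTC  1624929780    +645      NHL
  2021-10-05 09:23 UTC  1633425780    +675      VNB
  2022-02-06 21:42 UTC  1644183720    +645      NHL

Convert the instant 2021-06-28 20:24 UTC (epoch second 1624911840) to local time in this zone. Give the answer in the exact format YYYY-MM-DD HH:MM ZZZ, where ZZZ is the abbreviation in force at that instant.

Query: 2021-06-28 20:24 UTC
Rule 1/4 (VNB, +11:15): 2021-03-17 16:52 UTC ≤ query < 2021-06-29 01:23 UTC
20·60 + 24 + 675 = 1899 min
1899 = 1·1440 + 459; 459 = 7·60 + 39 → 07:39, 2021-06-28 + 1 day = 2021-06-29
→ 2021-06-29 07:39 VNB

2021-06-29 07:39 VNB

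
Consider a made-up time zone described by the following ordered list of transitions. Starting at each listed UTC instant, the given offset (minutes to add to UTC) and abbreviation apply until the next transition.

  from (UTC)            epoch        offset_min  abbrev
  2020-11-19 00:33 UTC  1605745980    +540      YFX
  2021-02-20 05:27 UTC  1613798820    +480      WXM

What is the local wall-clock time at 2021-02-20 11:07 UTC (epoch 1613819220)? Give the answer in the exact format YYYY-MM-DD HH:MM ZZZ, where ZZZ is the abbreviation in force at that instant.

Query: 2021-02-20 11:07 UTC
Rule 2/2 (WXM, +08:00): 2021-02-20 05:27 UTC ≤ query < +∞
11·60 + 7 + 480 = 1147 min
1147 = 0·1440 + 1147; 1147 = 19·60 + 7 → 19:07, same day
→ 2021-02-20 19:07 WXM

2021-02-20 19:07 WXM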